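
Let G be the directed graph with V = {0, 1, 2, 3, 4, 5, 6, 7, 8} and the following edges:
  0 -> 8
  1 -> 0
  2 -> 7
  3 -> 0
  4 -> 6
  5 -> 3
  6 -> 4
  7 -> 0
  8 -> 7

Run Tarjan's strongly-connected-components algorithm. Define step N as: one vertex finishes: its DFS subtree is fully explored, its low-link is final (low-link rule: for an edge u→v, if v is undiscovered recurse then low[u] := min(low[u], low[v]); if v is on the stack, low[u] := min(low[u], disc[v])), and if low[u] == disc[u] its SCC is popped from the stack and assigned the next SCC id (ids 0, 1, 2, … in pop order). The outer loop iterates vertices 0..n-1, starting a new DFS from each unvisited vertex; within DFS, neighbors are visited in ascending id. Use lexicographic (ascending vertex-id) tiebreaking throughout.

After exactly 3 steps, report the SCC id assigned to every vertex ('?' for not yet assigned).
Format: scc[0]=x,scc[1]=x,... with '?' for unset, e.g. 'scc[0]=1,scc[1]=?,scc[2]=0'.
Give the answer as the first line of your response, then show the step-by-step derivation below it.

scc[0]=0,scc[1]=?,scc[2]=?,scc[3]=?,scc[4]=?,scc[5]=?,scc[6]=?,scc[7]=0,scc[8]=0

step 1: low=(low[0]=0,low[1]=?,low[2]=?,low[3]=?,low[4]=?,low[5]=?,low[6]=?,low[7]=0,low[8]=1); scc=(scc[0]=?,scc[1]=?,scc[2]=?,scc[3]=?,scc[4]=?,scc[5]=?,scc[6]=?,scc[7]=?,scc[8]=?)
step 2: low=(low[0]=0,low[1]=?,low[2]=?,low[3]=?,low[4]=?,low[5]=?,low[6]=?,low[7]=0,low[8]=0); scc=(scc[0]=?,scc[1]=?,scc[2]=?,scc[3]=?,scc[4]=?,scc[5]=?,scc[6]=?,scc[7]=?,scc[8]=?)
step 3: low=(low[0]=0,low[1]=?,low[2]=?,low[3]=?,low[4]=?,low[5]=?,low[6]=?,low[7]=0,low[8]=0); scc=(scc[0]=0,scc[1]=?,scc[2]=?,scc[3]=?,scc[4]=?,scc[5]=?,scc[6]=?,scc[7]=0,scc[8]=0)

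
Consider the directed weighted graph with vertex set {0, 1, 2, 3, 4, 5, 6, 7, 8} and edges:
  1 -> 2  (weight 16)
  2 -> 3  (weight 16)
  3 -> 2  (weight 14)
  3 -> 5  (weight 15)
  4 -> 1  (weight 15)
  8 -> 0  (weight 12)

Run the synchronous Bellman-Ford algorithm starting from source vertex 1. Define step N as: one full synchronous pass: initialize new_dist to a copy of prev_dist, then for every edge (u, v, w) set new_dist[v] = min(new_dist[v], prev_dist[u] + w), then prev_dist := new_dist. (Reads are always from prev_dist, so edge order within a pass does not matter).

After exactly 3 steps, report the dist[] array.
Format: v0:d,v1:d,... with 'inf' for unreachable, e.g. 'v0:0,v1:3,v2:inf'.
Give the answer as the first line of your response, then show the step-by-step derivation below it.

v0:inf,v1:0,v2:16,v3:32,v4:inf,v5:47,v6:inf,v7:inf,v8:inf

step 1: dist = v0:inf,v1:0,v2:16,v3:inf,v4:inf,v5:inf,v6:inf,v7:inf,v8:inf
step 2: dist = v0:inf,v1:0,v2:16,v3:32,v4:inf,v5:inf,v6:inf,v7:inf,v8:inf
step 3: dist = v0:inf,v1:0,v2:16,v3:32,v4:inf,v5:47,v6:inf,v7:inf,v8:inf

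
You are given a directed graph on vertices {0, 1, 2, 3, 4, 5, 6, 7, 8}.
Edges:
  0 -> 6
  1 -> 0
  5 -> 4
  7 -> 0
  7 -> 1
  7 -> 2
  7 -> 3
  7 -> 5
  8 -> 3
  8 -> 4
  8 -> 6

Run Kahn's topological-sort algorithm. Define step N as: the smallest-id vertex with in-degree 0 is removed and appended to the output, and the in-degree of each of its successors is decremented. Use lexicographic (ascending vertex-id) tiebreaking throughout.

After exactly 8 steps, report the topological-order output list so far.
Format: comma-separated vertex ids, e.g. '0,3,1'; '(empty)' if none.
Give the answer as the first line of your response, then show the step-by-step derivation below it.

7,1,0,2,5,8,3,4

step 1: output 7; order=[7]; indeg=(1,0,0,1,2,0,2,0,0)
step 2: output 1; order=[7,1]; indeg=(0,0,0,1,2,0,2,0,0)
step 3: output 0; order=[7,1,0]; indeg=(0,0,0,1,2,0,1,0,0)
step 4: output 2; order=[7,1,0,2]; indeg=(0,0,0,1,2,0,1,0,0)
step 5: output 5; order=[7,1,0,2,5]; indeg=(0,0,0,1,1,0,1,0,0)
step 6: output 8; order=[7,1,0,2,5,8]; indeg=(0,0,0,0,0,0,0,0,0)
step 7: output 3; order=[7,1,0,2,5,8,3]; indeg=(0,0,0,0,0,0,0,0,0)
step 8: output 4; order=[7,1,0,2,5,8,3,4]; indeg=(0,0,0,0,0,0,0,0,0)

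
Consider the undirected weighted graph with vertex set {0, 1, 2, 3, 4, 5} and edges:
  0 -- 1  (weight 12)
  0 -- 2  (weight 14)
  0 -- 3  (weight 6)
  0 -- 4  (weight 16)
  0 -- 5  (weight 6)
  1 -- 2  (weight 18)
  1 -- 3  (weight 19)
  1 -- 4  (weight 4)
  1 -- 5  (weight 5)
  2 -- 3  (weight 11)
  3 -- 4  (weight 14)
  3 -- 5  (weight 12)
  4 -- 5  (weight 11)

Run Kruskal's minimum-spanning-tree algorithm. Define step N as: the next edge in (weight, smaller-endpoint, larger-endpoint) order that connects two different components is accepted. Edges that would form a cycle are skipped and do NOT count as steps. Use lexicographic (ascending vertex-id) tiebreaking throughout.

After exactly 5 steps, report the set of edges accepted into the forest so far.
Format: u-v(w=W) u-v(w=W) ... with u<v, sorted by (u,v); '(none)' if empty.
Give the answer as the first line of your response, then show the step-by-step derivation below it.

0-3(w=6) 0-5(w=6) 1-4(w=4) 1-5(w=5) 2-3(w=11)

step 1: add edge 1-4 (w=4); MST = {1-4(w=4)}
step 2: add edge 1-5 (w=5); MST = {1-4(w=4) 1-5(w=5)}
step 3: add edge 0-3 (w=6); MST = {0-3(w=6) 1-4(w=4) 1-5(w=5)}
step 4: add edge 0-5 (w=6); MST = {0-3(w=6) 0-5(w=6) 1-4(w=4) 1-5(w=5)}
step 5: add edge 2-3 (w=11); MST = {0-3(w=6) 0-5(w=6) 1-4(w=4) 1-5(w=5) 2-3(w=11)}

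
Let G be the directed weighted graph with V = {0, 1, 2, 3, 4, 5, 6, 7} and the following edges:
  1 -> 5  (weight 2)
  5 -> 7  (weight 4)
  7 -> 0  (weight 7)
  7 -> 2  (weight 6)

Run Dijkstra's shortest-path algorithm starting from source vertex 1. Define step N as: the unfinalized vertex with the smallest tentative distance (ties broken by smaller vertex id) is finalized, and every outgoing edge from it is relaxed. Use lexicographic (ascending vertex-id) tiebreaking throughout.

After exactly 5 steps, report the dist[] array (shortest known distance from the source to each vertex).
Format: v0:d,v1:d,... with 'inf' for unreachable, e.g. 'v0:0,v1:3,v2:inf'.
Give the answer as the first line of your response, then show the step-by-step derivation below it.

v0:13,v1:0,v2:12,v3:inf,v4:inf,v5:2,v6:inf,v7:6

step 1: dist = v0:inf,v1:0,v2:inf,v3:inf,v4:inf,v5:2,v6:inf,v7:inf
step 2: dist = v0:inf,v1:0,v2:inf,v3:inf,v4:inf,v5:2,v6:inf,v7:6
step 3: dist = v0:13,v1:0,v2:12,v3:inf,v4:inf,v5:2,v6:inf,v7:6
step 4: dist = v0:13,v1:0,v2:12,v3:inf,v4:inf,v5:2,v6:inf,v7:6
step 5: dist = v0:13,v1:0,v2:12,v3:inf,v4:inf,v5:2,v6:inf,v7:6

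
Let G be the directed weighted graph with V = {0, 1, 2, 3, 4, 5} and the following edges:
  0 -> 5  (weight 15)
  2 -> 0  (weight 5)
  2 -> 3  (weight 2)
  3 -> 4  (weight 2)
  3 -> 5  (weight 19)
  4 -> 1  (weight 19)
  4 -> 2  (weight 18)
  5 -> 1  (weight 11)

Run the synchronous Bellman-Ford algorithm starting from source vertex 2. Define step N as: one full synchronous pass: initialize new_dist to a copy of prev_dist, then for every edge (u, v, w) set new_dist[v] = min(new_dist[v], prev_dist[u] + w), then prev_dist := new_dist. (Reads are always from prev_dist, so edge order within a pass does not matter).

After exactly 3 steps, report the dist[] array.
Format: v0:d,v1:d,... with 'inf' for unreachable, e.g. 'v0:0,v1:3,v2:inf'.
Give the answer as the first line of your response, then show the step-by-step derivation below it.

v0:5,v1:23,v2:0,v3:2,v4:4,v5:20

step 1: dist = v0:5,v1:inf,v2:0,v3:2,v4:inf,v5:inf
step 2: dist = v0:5,v1:inf,v2:0,v3:2,v4:4,v5:20
step 3: dist = v0:5,v1:23,v2:0,v3:2,v4:4,v5:20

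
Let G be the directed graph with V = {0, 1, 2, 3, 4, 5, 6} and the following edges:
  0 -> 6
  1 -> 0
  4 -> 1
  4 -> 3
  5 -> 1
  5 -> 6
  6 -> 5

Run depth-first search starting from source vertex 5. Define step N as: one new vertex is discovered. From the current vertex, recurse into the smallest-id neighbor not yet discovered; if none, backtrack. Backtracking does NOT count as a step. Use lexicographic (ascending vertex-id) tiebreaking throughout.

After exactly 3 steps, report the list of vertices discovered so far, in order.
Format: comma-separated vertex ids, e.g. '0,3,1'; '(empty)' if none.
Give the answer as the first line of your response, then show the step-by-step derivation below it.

5,1,0

step 1: discover 5; path=5; order=5
step 2: discover 1; path=5>1; order=5,1
step 3: discover 0; path=5>1>0; order=5,1,0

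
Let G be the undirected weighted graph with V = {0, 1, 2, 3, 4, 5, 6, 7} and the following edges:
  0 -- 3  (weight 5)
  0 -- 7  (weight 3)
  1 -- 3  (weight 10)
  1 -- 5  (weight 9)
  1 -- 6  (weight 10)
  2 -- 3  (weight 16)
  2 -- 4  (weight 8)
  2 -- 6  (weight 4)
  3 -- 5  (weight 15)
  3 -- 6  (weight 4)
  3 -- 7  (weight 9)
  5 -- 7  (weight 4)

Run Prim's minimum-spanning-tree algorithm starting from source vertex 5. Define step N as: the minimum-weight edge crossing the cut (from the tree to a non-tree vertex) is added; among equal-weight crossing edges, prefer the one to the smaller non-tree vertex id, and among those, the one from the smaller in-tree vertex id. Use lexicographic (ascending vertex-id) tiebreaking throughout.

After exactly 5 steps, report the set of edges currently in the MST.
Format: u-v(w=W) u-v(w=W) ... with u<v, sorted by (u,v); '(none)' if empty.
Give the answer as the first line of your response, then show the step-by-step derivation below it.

0-3(w=5) 0-7(w=3) 2-6(w=4) 3-6(w=4) 5-7(w=4)

step 1: add edge 5-7 (w=4); MST = {5-7(w=4)}
step 2: add edge 0-7 (w=3); MST = {0-7(w=3) 5-7(w=4)}
step 3: add edge 0-3 (w=5); MST = {0-3(w=5) 0-7(w=3) 5-7(w=4)}
step 4: add edge 3-6 (w=4); MST = {0-3(w=5) 0-7(w=3) 3-6(w=4) 5-7(w=4)}
step 5: add edge 2-6 (w=4); MST = {0-3(w=5) 0-7(w=3) 2-6(w=4) 3-6(w=4) 5-7(w=4)}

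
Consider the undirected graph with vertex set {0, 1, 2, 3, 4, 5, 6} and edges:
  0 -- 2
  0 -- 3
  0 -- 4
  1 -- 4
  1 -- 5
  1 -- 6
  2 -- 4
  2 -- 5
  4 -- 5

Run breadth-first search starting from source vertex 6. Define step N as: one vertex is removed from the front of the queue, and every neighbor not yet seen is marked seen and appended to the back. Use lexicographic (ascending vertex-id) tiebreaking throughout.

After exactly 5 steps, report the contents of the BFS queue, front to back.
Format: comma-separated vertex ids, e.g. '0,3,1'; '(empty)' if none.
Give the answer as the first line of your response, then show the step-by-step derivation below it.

2,3

step 1: dequeue 6; queue=[1]; order=6
step 2: dequeue 1; queue=[4,5]; order=6,1
step 3: dequeue 4; queue=[5,0,2]; order=6,1,4
step 4: dequeue 5; queue=[0,2]; order=6,1,4,5
step 5: dequeue 0; queue=[2,3]; order=6,1,4,5,0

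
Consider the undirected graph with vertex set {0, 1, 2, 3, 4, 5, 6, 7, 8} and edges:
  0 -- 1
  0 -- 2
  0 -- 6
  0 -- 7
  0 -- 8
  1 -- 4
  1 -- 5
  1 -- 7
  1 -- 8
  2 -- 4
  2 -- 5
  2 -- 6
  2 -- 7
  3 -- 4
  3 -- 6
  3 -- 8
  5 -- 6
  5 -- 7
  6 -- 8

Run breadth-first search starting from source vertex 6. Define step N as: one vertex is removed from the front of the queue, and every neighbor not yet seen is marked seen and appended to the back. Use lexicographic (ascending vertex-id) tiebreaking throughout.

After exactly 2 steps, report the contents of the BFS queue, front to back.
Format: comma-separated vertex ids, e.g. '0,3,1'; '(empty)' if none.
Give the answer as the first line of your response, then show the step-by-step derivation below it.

2,3,5,8,1,7

step 1: dequeue 6; queue=[0,2,3,5,8]; order=6
step 2: dequeue 0; queue=[2,3,5,8,1,7]; order=6,0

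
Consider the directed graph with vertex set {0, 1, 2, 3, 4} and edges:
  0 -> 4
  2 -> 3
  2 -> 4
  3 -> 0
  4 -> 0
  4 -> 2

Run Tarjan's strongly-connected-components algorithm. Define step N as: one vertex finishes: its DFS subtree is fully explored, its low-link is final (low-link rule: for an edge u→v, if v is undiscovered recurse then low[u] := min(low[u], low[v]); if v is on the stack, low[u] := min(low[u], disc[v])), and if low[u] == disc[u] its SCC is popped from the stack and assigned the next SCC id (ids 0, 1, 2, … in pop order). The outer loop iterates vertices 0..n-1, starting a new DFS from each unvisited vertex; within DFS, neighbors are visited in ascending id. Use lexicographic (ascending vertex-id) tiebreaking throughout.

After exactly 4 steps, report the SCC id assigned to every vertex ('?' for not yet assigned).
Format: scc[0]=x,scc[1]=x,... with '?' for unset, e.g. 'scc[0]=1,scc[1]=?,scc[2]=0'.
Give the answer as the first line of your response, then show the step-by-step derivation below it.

scc[0]=0,scc[1]=?,scc[2]=0,scc[3]=0,scc[4]=0

step 1: low=(low[0]=0,low[1]=?,low[2]=2,low[3]=0,low[4]=0); scc=(scc[0]=?,scc[1]=?,scc[2]=?,scc[3]=?,scc[4]=?)
step 2: low=(low[0]=0,low[1]=?,low[2]=0,low[3]=0,low[4]=0); scc=(scc[0]=?,scc[1]=?,scc[2]=?,scc[3]=?,scc[4]=?)
step 3: low=(low[0]=0,low[1]=?,low[2]=0,low[3]=0,low[4]=0); scc=(scc[0]=?,scc[1]=?,scc[2]=?,scc[3]=?,scc[4]=?)
step 4: low=(low[0]=0,low[1]=?,low[2]=0,low[3]=0,low[4]=0); scc=(scc[0]=0,scc[1]=?,scc[2]=0,scc[3]=0,scc[4]=0)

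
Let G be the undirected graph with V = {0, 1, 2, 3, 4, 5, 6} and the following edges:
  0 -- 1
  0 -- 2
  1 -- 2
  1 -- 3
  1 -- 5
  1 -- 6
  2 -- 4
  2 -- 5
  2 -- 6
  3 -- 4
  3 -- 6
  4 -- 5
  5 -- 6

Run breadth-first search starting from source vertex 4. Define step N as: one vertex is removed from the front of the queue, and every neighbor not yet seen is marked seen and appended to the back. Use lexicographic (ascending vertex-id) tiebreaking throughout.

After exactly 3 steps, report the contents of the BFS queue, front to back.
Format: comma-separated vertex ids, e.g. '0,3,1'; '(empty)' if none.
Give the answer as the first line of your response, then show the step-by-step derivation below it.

5,0,1,6

step 1: dequeue 4; queue=[2,3,5]; order=4
step 2: dequeue 2; queue=[3,5,0,1,6]; order=4,2
step 3: dequeue 3; queue=[5,0,1,6]; order=4,2,3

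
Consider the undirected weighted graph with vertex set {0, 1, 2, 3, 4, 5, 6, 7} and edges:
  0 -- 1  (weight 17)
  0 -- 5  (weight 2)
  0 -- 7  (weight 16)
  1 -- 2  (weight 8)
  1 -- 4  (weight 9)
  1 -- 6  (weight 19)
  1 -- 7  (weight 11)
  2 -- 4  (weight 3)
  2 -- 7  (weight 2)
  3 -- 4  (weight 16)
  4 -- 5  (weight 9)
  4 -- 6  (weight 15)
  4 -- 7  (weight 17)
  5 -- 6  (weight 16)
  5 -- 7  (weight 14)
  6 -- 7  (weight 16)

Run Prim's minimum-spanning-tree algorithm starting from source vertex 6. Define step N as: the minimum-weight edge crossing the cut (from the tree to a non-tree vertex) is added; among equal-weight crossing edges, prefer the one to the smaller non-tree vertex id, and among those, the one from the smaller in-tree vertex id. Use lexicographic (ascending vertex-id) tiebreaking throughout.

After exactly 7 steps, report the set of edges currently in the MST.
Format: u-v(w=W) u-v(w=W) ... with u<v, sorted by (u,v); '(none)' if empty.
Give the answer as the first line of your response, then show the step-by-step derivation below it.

0-5(w=2) 1-2(w=8) 2-4(w=3) 2-7(w=2) 3-4(w=16) 4-5(w=9) 4-6(w=15)

step 1: add edge 4-6 (w=15); MST = {4-6(w=15)}
step 2: add edge 2-4 (w=3); MST = {2-4(w=3) 4-6(w=15)}
step 3: add edge 2-7 (w=2); MST = {2-4(w=3) 2-7(w=2) 4-6(w=15)}
step 4: add edge 1-2 (w=8); MST = {1-2(w=8) 2-4(w=3) 2-7(w=2) 4-6(w=15)}
step 5: add edge 4-5 (w=9); MST = {1-2(w=8) 2-4(w=3) 2-7(w=2) 4-5(w=9) 4-6(w=15)}
step 6: add edge 0-5 (w=2); MST = {0-5(w=2) 1-2(w=8) 2-4(w=3) 2-7(w=2) 4-5(w=9) 4-6(w=15)}
step 7: add edge 3-4 (w=16); MST = {0-5(w=2) 1-2(w=8) 2-4(w=3) 2-7(w=2) 3-4(w=16) 4-5(w=9) 4-6(w=15)}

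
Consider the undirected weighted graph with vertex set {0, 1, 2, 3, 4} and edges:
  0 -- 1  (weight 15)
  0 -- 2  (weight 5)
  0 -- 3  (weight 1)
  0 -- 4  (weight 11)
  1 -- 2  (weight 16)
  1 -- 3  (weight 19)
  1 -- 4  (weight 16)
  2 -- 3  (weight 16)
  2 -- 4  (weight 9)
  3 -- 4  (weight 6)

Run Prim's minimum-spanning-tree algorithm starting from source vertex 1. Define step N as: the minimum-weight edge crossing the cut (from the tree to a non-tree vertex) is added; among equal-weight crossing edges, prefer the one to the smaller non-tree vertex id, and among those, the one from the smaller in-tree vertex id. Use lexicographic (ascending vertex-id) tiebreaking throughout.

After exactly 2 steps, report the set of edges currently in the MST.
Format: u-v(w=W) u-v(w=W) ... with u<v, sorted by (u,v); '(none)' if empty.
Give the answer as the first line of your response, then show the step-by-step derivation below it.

0-1(w=15) 0-3(w=1)

step 1: add edge 0-1 (w=15); MST = {0-1(w=15)}
step 2: add edge 0-3 (w=1); MST = {0-1(w=15) 0-3(w=1)}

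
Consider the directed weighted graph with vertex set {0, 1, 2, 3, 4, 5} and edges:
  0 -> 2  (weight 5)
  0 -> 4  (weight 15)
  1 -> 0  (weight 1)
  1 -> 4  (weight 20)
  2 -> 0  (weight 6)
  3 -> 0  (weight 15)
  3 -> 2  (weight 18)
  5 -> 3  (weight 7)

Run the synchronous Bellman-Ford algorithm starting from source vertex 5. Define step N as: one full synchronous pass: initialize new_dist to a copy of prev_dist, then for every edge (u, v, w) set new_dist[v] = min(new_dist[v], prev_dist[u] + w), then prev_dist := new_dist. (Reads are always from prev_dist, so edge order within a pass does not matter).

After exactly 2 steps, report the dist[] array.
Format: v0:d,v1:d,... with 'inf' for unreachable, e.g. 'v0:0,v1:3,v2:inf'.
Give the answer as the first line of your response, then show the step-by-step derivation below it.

v0:22,v1:inf,v2:25,v3:7,v4:inf,v5:0

step 1: dist = v0:inf,v1:inf,v2:inf,v3:7,v4:inf,v5:0
step 2: dist = v0:22,v1:inf,v2:25,v3:7,v4:inf,v5:0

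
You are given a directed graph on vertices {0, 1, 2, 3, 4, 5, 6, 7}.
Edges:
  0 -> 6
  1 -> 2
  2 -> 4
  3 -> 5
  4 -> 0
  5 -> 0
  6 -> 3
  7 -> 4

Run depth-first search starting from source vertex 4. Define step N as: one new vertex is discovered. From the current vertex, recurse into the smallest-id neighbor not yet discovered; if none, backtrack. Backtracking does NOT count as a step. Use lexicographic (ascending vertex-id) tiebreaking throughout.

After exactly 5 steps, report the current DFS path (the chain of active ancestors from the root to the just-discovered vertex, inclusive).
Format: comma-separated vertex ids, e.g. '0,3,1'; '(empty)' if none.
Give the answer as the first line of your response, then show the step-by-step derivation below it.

4,0,6,3,5

step 1: discover 4; path=4; order=4
step 2: discover 0; path=4>0; order=4,0
step 3: discover 6; path=4>0>6; order=4,0,6
step 4: discover 3; path=4>0>6>3; order=4,0,6,3
step 5: discover 5; path=4>0>6>3>5; order=4,0,6,3,5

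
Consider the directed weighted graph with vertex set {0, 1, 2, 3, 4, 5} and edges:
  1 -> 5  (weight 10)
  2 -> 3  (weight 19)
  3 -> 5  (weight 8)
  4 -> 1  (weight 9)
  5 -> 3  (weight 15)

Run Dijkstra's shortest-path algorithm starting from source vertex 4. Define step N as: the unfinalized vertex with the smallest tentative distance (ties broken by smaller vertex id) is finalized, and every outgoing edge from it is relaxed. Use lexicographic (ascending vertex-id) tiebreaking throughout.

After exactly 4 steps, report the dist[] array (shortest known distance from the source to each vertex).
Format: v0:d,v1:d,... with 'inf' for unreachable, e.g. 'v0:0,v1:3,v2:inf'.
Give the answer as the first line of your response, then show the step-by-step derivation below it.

v0:inf,v1:9,v2:inf,v3:34,v4:0,v5:19

step 1: dist = v0:inf,v1:9,v2:inf,v3:inf,v4:0,v5:inf
step 2: dist = v0:inf,v1:9,v2:inf,v3:inf,v4:0,v5:19
step 3: dist = v0:inf,v1:9,v2:inf,v3:34,v4:0,v5:19
step 4: dist = v0:inf,v1:9,v2:inf,v3:34,v4:0,v5:19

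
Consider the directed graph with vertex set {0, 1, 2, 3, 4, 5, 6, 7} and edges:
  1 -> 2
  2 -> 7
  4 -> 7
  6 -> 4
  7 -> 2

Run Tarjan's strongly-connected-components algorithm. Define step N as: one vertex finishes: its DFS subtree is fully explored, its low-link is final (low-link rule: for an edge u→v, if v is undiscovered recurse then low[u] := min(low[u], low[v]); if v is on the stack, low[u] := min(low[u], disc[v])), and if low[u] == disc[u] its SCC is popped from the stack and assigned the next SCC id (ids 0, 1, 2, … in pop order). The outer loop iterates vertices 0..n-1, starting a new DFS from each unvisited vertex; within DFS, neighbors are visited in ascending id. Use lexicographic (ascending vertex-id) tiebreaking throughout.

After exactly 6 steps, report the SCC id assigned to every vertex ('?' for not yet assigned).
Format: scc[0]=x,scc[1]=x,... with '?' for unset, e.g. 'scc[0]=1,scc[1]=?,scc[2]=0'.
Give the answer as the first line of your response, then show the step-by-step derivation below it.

scc[0]=0,scc[1]=2,scc[2]=1,scc[3]=3,scc[4]=4,scc[5]=?,scc[6]=?,scc[7]=1

step 1: low=(low[0]=0,low[1]=?,low[2]=?,low[3]=?,low[4]=?,low[5]=?,low[6]=?,low[7]=?); scc=(scc[0]=0,scc[1]=?,scc[2]=?,scc[3]=?,scc[4]=?,scc[5]=?,scc[6]=?,scc[7]=?)
step 2: low=(low[0]=0,low[1]=1,low[2]=2,low[3]=?,low[4]=?,low[5]=?,low[6]=?,low[7]=2); scc=(scc[0]=0,scc[1]=?,scc[2]=?,scc[3]=?,scc[4]=?,scc[5]=?,scc[6]=?,scc[7]=?)
step 3: low=(low[0]=0,low[1]=1,low[2]=2,low[3]=?,low[4]=?,low[5]=?,low[6]=?,low[7]=2); scc=(scc[0]=0,scc[1]=?,scc[2]=1,scc[3]=?,scc[4]=?,scc[5]=?,scc[6]=?,scc[7]=1)
step 4: low=(low[0]=0,low[1]=1,low[2]=2,low[3]=?,low[4]=?,low[5]=?,low[6]=?,low[7]=2); scc=(scc[0]=0,scc[1]=2,scc[2]=1,scc[3]=?,scc[4]=?,scc[5]=?,scc[6]=?,scc[7]=1)
step 5: low=(low[0]=0,low[1]=1,low[2]=2,low[3]=4,low[4]=?,low[5]=?,low[6]=?,low[7]=2); scc=(scc[0]=0,scc[1]=2,scc[2]=1,scc[3]=3,scc[4]=?,scc[5]=?,scc[6]=?,scc[7]=1)
step 6: low=(low[0]=0,low[1]=1,low[2]=2,low[3]=4,low[4]=5,low[5]=?,low[6]=?,low[7]=2); scc=(scc[0]=0,scc[1]=2,scc[2]=1,scc[3]=3,scc[4]=4,scc[5]=?,scc[6]=?,scc[7]=1)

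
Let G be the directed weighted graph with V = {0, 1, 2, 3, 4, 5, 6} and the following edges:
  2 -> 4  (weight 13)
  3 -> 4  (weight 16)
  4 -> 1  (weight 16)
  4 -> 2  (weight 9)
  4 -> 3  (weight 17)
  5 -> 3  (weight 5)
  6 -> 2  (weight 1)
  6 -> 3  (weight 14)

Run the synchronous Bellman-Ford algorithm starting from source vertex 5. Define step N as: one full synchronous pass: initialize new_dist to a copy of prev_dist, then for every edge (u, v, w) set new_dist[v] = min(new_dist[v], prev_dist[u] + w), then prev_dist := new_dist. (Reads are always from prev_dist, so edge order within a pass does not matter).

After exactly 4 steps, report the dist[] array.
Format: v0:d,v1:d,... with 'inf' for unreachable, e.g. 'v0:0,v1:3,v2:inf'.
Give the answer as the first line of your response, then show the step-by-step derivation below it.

v0:inf,v1:37,v2:30,v3:5,v4:21,v5:0,v6:inf

step 1: dist = v0:inf,v1:inf,v2:inf,v3:5,v4:inf,v5:0,v6:inf
step 2: dist = v0:inf,v1:inf,v2:inf,v3:5,v4:21,v5:0,v6:inf
step 3: dist = v0:inf,v1:37,v2:30,v3:5,v4:21,v5:0,v6:inf
step 4: dist = v0:inf,v1:37,v2:30,v3:5,v4:21,v5:0,v6:inf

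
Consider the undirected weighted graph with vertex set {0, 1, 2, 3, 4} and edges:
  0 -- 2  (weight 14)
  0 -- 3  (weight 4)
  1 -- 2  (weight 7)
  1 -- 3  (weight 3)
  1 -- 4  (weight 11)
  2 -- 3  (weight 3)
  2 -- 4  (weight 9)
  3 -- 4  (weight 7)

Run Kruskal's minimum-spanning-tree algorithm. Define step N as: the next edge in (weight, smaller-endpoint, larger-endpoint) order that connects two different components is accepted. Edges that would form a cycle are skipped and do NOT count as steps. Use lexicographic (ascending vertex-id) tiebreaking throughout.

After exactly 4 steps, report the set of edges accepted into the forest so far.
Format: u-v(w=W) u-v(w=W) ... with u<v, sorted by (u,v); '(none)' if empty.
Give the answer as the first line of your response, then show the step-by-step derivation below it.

0-3(w=4) 1-3(w=3) 2-3(w=3) 3-4(w=7)

step 1: add edge 1-3 (w=3); MST = {1-3(w=3)}
step 2: add edge 2-3 (w=3); MST = {1-3(w=3) 2-3(w=3)}
step 3: add edge 0-3 (w=4); MST = {0-3(w=4) 1-3(w=3) 2-3(w=3)}
step 4: add edge 3-4 (w=7); MST = {0-3(w=4) 1-3(w=3) 2-3(w=3) 3-4(w=7)}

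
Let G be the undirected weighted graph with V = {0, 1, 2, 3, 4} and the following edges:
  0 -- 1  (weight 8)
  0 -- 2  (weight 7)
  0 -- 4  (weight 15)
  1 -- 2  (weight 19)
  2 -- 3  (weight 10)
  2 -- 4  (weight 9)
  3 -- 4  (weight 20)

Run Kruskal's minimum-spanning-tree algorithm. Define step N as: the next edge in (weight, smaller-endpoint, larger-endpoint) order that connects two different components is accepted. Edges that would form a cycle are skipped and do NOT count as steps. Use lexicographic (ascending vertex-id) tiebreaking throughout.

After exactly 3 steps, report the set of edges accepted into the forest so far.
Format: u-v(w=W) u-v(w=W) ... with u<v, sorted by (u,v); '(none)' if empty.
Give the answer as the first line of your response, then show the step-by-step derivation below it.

0-1(w=8) 0-2(w=7) 2-4(w=9)

step 1: add edge 0-2 (w=7); MST = {0-2(w=7)}
step 2: add edge 0-1 (w=8); MST = {0-1(w=8) 0-2(w=7)}
step 3: add edge 2-4 (w=9); MST = {0-1(w=8) 0-2(w=7) 2-4(w=9)}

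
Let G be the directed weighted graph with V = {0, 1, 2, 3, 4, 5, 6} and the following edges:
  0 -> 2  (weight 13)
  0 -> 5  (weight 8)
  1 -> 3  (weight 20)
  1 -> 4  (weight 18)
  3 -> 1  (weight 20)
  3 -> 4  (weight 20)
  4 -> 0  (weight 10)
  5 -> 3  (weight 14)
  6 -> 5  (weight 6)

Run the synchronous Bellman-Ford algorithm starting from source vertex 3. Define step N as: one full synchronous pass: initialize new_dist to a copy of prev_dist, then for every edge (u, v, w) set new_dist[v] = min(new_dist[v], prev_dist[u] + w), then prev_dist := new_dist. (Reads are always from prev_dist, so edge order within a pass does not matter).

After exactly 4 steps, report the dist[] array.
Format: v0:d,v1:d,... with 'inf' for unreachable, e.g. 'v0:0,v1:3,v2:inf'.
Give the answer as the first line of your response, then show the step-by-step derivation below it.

v0:30,v1:20,v2:43,v3:0,v4:20,v5:38,v6:inf

step 1: dist = v0:inf,v1:20,v2:inf,v3:0,v4:20,v5:inf,v6:inf
step 2: dist = v0:30,v1:20,v2:inf,v3:0,v4:20,v5:inf,v6:inf
step 3: dist = v0:30,v1:20,v2:43,v3:0,v4:20,v5:38,v6:inf
step 4: dist = v0:30,v1:20,v2:43,v3:0,v4:20,v5:38,v6:inf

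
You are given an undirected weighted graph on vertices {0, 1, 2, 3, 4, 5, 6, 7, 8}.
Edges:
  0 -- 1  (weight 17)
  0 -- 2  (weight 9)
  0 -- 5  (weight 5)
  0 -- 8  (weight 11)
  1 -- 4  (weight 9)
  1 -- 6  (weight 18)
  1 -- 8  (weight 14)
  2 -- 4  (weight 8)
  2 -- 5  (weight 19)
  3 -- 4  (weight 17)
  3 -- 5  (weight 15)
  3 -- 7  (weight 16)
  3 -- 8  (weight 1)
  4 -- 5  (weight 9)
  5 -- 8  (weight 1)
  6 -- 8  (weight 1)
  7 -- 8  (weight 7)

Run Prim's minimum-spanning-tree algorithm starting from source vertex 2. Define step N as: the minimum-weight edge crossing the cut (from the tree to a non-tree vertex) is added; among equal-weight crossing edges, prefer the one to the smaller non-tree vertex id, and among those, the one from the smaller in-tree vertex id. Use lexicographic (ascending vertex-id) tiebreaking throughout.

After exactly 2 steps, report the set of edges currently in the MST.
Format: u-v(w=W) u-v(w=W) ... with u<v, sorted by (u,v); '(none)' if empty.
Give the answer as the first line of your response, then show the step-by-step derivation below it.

0-2(w=9) 2-4(w=8)

step 1: add edge 2-4 (w=8); MST = {2-4(w=8)}
step 2: add edge 0-2 (w=9); MST = {0-2(w=9) 2-4(w=8)}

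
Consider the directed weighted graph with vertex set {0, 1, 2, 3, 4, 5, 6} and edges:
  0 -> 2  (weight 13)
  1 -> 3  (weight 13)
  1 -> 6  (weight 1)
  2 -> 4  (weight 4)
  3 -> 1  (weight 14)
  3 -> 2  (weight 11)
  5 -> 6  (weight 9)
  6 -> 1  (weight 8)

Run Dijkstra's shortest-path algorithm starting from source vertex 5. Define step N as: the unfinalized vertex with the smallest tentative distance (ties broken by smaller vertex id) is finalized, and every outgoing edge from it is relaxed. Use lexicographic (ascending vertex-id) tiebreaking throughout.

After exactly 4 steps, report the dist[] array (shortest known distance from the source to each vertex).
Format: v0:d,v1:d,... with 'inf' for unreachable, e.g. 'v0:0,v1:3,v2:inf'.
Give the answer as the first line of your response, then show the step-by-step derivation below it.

v0:inf,v1:17,v2:41,v3:30,v4:inf,v5:0,v6:9

step 1: dist = v0:inf,v1:inf,v2:inf,v3:inf,v4:inf,v5:0,v6:9
step 2: dist = v0:inf,v1:17,v2:inf,v3:inf,v4:inf,v5:0,v6:9
step 3: dist = v0:inf,v1:17,v2:inf,v3:30,v4:inf,v5:0,v6:9
step 4: dist = v0:inf,v1:17,v2:41,v3:30,v4:inf,v5:0,v6:9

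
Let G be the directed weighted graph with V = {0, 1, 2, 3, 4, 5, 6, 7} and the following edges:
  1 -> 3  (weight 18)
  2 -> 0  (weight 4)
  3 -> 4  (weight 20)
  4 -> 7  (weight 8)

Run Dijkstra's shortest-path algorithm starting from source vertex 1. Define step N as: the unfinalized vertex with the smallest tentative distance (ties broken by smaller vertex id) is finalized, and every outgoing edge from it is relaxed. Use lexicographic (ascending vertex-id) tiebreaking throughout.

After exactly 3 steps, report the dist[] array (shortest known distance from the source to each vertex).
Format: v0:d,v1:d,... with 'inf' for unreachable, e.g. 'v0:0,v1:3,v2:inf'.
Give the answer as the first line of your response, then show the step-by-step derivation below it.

v0:inf,v1:0,v2:inf,v3:18,v4:38,v5:inf,v6:inf,v7:46

step 1: dist = v0:inf,v1:0,v2:inf,v3:18,v4:inf,v5:inf,v6:inf,v7:inf
step 2: dist = v0:inf,v1:0,v2:inf,v3:18,v4:38,v5:inf,v6:inf,v7:inf
step 3: dist = v0:inf,v1:0,v2:inf,v3:18,v4:38,v5:inf,v6:inf,v7:46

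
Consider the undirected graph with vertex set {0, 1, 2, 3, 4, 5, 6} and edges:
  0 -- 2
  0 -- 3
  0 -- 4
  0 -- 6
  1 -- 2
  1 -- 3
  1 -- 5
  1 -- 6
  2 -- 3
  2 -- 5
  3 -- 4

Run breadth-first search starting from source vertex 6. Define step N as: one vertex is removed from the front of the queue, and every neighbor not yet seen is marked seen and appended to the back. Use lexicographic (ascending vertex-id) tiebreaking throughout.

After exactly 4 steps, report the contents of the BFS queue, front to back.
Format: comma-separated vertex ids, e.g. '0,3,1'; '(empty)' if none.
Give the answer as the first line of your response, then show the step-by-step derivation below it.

3,4,5

step 1: dequeue 6; queue=[0,1]; order=6
step 2: dequeue 0; queue=[1,2,3,4]; order=6,0
step 3: dequeue 1; queue=[2,3,4,5]; order=6,0,1
step 4: dequeue 2; queue=[3,4,5]; order=6,0,1,2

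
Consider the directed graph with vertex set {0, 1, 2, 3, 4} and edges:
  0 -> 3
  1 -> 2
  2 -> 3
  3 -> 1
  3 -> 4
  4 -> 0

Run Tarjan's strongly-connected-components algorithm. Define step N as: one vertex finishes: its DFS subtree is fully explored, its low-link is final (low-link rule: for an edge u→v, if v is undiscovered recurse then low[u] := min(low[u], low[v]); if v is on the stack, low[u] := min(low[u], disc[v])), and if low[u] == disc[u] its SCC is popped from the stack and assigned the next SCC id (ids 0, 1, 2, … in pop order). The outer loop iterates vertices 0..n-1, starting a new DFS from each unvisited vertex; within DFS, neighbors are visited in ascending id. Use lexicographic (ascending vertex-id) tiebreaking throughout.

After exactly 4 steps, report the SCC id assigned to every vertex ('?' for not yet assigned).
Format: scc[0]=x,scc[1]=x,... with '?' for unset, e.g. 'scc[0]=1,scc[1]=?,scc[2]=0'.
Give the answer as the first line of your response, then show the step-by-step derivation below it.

scc[0]=?,scc[1]=?,scc[2]=?,scc[3]=?,scc[4]=?

step 1: low=(low[0]=0,low[1]=2,low[2]=1,low[3]=1,low[4]=?); scc=(scc[0]=?,scc[1]=?,scc[2]=?,scc[3]=?,scc[4]=?)
step 2: low=(low[0]=0,low[1]=1,low[2]=1,low[3]=1,low[4]=?); scc=(scc[0]=?,scc[1]=?,scc[2]=?,scc[3]=?,scc[4]=?)
step 3: low=(low[0]=0,low[1]=1,low[2]=1,low[3]=1,low[4]=0); scc=(scc[0]=?,scc[1]=?,scc[2]=?,scc[3]=?,scc[4]=?)
step 4: low=(low[0]=0,low[1]=1,low[2]=1,low[3]=0,low[4]=0); scc=(scc[0]=?,scc[1]=?,scc[2]=?,scc[3]=?,scc[4]=?)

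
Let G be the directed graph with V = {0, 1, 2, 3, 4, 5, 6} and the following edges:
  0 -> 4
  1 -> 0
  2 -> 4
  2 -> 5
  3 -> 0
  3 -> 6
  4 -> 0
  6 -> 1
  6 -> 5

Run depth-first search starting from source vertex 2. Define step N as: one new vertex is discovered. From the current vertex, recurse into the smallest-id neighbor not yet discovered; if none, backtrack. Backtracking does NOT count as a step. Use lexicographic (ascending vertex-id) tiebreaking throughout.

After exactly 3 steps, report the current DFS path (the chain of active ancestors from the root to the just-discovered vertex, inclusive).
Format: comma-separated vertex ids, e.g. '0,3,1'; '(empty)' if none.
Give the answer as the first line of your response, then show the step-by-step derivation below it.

2,4,0

step 1: discover 2; path=2; order=2
step 2: discover 4; path=2>4; order=2,4
step 3: discover 0; path=2>4>0; order=2,4,0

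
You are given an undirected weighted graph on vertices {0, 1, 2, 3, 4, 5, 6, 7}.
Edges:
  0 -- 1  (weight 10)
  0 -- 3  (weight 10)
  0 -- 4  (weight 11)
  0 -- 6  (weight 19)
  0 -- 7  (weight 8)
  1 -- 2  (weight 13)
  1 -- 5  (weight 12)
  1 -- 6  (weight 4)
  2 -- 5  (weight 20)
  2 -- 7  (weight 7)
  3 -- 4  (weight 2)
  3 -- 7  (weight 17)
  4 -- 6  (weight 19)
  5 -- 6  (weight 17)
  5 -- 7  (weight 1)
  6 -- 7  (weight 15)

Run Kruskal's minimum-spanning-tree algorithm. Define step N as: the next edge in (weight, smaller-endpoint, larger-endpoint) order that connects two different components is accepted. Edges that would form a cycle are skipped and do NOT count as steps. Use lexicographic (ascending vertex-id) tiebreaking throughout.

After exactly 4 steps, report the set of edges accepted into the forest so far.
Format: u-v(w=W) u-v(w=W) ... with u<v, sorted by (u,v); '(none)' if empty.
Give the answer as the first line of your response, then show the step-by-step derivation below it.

1-6(w=4) 2-7(w=7) 3-4(w=2) 5-7(w=1)

step 1: add edge 5-7 (w=1); MST = {5-7(w=1)}
step 2: add edge 3-4 (w=2); MST = {3-4(w=2) 5-7(w=1)}
step 3: add edge 1-6 (w=4); MST = {1-6(w=4) 3-4(w=2) 5-7(w=1)}
step 4: add edge 2-7 (w=7); MST = {1-6(w=4) 2-7(w=7) 3-4(w=2) 5-7(w=1)}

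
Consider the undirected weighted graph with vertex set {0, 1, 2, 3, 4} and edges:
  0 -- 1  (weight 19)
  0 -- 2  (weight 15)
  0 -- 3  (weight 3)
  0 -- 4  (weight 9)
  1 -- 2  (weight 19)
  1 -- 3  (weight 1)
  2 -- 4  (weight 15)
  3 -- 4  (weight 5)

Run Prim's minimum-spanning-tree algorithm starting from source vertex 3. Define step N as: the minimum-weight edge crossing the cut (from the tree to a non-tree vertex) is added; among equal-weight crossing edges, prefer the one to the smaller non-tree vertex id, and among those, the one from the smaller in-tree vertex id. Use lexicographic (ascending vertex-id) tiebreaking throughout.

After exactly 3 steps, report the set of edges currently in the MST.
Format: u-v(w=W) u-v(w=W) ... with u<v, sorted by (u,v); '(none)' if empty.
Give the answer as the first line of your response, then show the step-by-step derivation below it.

0-3(w=3) 1-3(w=1) 3-4(w=5)

step 1: add edge 1-3 (w=1); MST = {1-3(w=1)}
step 2: add edge 0-3 (w=3); MST = {0-3(w=3) 1-3(w=1)}
step 3: add edge 3-4 (w=5); MST = {0-3(w=3) 1-3(w=1) 3-4(w=5)}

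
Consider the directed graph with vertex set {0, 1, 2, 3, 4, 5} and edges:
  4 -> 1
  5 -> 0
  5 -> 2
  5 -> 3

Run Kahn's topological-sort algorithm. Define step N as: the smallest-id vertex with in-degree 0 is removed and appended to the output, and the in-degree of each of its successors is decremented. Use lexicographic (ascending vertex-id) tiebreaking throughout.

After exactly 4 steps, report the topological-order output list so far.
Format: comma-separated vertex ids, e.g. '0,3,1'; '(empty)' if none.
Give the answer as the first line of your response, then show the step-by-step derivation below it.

4,1,5,0

step 1: output 4; order=[4]; indeg=(1,0,1,1,0,0)
step 2: output 1; order=[4,1]; indeg=(1,0,1,1,0,0)
step 3: output 5; order=[4,1,5]; indeg=(0,0,0,0,0,0)
step 4: output 0; order=[4,1,5,0]; indeg=(0,0,0,0,0,0)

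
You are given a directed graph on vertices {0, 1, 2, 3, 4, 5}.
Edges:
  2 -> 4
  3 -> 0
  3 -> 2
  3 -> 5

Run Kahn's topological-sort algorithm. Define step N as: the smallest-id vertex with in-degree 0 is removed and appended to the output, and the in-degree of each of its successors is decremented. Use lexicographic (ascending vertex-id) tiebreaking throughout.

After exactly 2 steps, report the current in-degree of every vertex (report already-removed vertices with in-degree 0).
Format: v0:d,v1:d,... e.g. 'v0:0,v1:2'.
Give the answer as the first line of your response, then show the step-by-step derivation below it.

v0:0,v1:0,v2:0,v3:0,v4:1,v5:0

step 1: output 1; order=[1]; indeg=(1,0,1,0,1,1)
step 2: output 3; order=[1,3]; indeg=(0,0,0,0,1,0)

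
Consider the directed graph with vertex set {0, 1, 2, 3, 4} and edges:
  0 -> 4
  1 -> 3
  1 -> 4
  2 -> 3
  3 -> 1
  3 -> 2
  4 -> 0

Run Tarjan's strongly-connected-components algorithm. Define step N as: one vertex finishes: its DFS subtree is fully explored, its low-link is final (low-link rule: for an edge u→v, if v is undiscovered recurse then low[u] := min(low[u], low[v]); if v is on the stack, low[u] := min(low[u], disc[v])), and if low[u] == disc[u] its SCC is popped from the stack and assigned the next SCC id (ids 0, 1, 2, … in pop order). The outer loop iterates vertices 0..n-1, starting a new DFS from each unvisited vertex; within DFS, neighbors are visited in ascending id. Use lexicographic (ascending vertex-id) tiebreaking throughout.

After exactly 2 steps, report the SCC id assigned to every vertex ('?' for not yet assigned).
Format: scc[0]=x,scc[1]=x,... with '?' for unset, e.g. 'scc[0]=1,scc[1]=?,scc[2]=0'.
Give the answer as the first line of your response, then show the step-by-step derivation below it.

scc[0]=0,scc[1]=?,scc[2]=?,scc[3]=?,scc[4]=0

step 1: low=(low[0]=0,low[1]=?,low[2]=?,low[3]=?,low[4]=0); scc=(scc[0]=?,scc[1]=?,scc[2]=?,scc[3]=?,scc[4]=?)
step 2: low=(low[0]=0,low[1]=?,low[2]=?,low[3]=?,low[4]=0); scc=(scc[0]=0,scc[1]=?,scc[2]=?,scc[3]=?,scc[4]=0)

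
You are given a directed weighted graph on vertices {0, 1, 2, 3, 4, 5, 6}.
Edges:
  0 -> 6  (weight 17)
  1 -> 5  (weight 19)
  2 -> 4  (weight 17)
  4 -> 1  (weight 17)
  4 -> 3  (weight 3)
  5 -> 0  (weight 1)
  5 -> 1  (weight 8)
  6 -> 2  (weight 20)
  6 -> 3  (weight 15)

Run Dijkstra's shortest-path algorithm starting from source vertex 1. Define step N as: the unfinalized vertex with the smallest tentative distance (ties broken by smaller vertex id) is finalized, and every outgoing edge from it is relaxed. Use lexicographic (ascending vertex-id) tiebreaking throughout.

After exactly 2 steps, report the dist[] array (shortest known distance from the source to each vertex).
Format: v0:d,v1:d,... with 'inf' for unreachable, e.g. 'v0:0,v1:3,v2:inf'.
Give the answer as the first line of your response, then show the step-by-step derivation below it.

v0:20,v1:0,v2:inf,v3:inf,v4:inf,v5:19,v6:inf

step 1: dist = v0:inf,v1:0,v2:inf,v3:inf,v4:inf,v5:19,v6:inf
step 2: dist = v0:20,v1:0,v2:inf,v3:inf,v4:inf,v5:19,v6:inf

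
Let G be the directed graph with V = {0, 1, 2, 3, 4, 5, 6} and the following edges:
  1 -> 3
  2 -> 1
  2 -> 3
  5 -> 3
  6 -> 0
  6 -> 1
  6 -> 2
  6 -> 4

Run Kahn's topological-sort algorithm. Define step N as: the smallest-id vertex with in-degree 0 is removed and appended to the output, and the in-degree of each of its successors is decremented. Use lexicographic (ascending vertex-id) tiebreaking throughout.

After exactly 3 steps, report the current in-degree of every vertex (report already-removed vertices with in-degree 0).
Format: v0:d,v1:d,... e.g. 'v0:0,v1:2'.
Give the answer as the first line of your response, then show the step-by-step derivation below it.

v0:0,v1:1,v2:0,v3:2,v4:0,v5:0,v6:0

step 1: output 5; order=[5]; indeg=(1,2,1,2,1,0,0)
step 2: output 6; order=[5,6]; indeg=(0,1,0,2,0,0,0)
step 3: output 0; order=[5,6,0]; indeg=(0,1,0,2,0,0,0)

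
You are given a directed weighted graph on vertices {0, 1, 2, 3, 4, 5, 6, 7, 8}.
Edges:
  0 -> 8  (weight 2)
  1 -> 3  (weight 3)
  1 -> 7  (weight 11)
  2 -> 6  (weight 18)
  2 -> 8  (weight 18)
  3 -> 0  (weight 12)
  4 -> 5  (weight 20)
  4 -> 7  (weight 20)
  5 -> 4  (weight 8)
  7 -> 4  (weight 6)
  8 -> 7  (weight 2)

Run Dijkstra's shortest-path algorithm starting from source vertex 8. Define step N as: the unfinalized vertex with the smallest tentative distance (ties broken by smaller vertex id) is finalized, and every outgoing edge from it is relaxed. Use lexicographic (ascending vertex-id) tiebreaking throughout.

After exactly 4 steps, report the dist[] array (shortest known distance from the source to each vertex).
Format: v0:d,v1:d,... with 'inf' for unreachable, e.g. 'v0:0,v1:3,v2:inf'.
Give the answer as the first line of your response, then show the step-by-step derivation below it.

v0:inf,v1:inf,v2:inf,v3:inf,v4:8,v5:28,v6:inf,v7:2,v8:0

step 1: dist = v0:inf,v1:inf,v2:inf,v3:inf,v4:inf,v5:inf,v6:inf,v7:2,v8:0
step 2: dist = v0:inf,v1:inf,v2:inf,v3:inf,v4:8,v5:inf,v6:inf,v7:2,v8:0
step 3: dist = v0:inf,v1:inf,v2:inf,v3:inf,v4:8,v5:28,v6:inf,v7:2,v8:0
step 4: dist = v0:inf,v1:inf,v2:inf,v3:inf,v4:8,v5:28,v6:inf,v7:2,v8:0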